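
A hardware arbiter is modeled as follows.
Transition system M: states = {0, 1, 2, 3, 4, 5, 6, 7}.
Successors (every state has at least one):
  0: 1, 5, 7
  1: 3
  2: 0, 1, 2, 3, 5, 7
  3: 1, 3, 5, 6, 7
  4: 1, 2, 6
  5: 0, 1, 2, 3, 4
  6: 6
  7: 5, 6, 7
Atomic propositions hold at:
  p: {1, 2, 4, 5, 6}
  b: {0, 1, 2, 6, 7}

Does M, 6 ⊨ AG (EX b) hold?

Yes

Sat(EX b) = {s : some successor in {0, 1, 2, 6, 7}} = {0, 2, 3, 4, 5, 6, 7}
AG (EX b): greatest fixpoint, start Z0 = {0, 2, 3, 4, 5, 6, 7}, keep only states in Sat with every successor in Z. Z1 = {6, 7}; Z2 = {6}; fixed.
Sat(AG (EX b)) = {6}
6 ∈ Sat(AG (EX b)) = {6}, so the formula holds at 6.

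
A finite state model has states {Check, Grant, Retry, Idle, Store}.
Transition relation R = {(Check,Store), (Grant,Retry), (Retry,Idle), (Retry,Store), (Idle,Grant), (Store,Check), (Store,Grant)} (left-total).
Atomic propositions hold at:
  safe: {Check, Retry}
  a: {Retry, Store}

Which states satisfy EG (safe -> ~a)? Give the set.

Sat(~a) = {Check, Grant, Idle}
Sat(safe -> ~a) = {Check, Grant, Idle, Store}
EG (safe -> ~a): greatest fixpoint, start Z0 = {Check, Grant, Idle, Store}, keep only states in Sat with some successor in Z. Z1 = {Check, Idle, Store}; Z2 = {Check, Store}; fixed.
Sat(EG (safe -> ~a)) = {Check, Store}

{Check, Store}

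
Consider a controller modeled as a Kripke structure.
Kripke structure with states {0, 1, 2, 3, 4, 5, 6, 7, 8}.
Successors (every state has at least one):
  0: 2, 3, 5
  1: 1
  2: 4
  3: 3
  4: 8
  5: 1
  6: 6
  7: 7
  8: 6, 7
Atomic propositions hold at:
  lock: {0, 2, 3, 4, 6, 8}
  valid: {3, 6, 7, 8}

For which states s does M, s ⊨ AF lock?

{0, 2, 3, 4, 6, 8}

AF lock: least fixpoint, start Z0 = {0, 2, 3, 4, 6, 8}, add states with every successor in Z. Already a fixed point.
Sat(AF lock) = {0, 2, 3, 4, 6, 8}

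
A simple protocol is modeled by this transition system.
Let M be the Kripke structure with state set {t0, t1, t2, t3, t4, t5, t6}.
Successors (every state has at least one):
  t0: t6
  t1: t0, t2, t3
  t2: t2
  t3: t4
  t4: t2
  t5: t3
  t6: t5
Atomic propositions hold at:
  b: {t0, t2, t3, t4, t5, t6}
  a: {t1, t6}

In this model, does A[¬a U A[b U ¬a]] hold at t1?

Sat(¬a) = {t0, t2, t3, t4, t5}
A[b U ¬a]: least fixpoint, start Z0 = Sat(¬a) = {t0, t2, t3, t4, t5}, add states in Sat(b) with every successor in Z. Z1 = {t0, t2, t3, t4, t5, t6}; fixed.
Sat(A[b U ¬a]) = {t0, t2, t3, t4, t5, t6}
A[¬a U A[b U ¬a]]: least fixpoint, start Z0 = Sat(A[b U ¬a]) = {t0, t2, t3, t4, t5, t6}, add states in Sat(¬a) with every successor in Z. Already a fixed point.
Sat(A[¬a U A[b U ¬a]]) = {t0, t2, t3, t4, t5, t6}
t1 ∉ Sat(A[¬a U A[b U ¬a]]) = {t0, t2, t3, t4, t5, t6}, so the formula does not hold at t1.

No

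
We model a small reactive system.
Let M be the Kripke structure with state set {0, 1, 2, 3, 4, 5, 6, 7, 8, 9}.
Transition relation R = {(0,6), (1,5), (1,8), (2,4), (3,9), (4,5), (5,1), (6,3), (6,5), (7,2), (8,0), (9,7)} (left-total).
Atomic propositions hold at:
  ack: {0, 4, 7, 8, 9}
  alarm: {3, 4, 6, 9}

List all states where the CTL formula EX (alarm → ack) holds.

{1, 2, 3, 4, 5, 6, 7, 8, 9}

Sat(alarm → ack) = {0, 1, 2, 4, 5, 7, 8, 9}
Sat(EX (alarm → ack)) = {s : some successor in {0, 1, 2, 4, 5, 7, 8, 9}} = {1, 2, 3, 4, 5, 6, 7, 8, 9}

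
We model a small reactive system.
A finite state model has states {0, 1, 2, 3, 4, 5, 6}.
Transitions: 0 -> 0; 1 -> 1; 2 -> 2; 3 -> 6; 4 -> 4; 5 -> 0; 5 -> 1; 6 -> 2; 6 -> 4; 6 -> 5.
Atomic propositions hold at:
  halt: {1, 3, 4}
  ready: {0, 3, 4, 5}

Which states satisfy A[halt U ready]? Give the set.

{0, 3, 4, 5}

A[halt U ready]: least fixpoint, start Z0 = Sat(ready) = {0, 3, 4, 5}, add states in Sat(halt) with every successor in Z. Already a fixed point.
Sat(A[halt U ready]) = {0, 3, 4, 5}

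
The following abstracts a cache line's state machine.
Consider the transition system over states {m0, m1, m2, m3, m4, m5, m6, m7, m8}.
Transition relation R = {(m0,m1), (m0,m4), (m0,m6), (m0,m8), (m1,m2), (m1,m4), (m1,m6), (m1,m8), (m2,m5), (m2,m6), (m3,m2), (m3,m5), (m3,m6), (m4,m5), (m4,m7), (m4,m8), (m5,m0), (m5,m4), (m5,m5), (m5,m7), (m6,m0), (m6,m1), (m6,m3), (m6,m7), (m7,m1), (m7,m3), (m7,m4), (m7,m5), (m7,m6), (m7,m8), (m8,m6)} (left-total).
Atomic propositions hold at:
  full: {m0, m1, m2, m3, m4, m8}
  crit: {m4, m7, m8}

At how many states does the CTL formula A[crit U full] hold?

A[crit U full]: least fixpoint, start Z0 = Sat(full) = {m0, m1, m2, m3, m4, m8}, add states in Sat(crit) with every successor in Z. Already a fixed point.
Sat(A[crit U full]) = {m0, m1, m2, m3, m4, m8}
|Sat(A[crit U full])| = |{m0, m1, m2, m3, m4, m8}| = 6.

6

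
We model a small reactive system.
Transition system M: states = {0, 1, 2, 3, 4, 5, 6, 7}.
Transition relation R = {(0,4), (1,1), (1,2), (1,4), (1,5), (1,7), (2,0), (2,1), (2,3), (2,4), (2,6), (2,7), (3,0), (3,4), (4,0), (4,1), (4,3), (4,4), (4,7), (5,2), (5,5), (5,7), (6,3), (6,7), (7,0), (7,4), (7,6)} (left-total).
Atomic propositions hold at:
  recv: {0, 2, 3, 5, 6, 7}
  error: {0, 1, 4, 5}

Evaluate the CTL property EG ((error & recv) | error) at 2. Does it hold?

No

Sat(error & recv) = {0, 5}
Sat((error & recv) | error) = {0, 1, 4, 5}
EG ((error & recv) | error): greatest fixpoint, start Z0 = {0, 1, 4, 5}, keep only states in Sat with some successor in Z. Already a fixed point.
Sat(EG ((error & recv) | error)) = {0, 1, 4, 5}
2 ∉ Sat(EG ((error & recv) | error)) = {0, 1, 4, 5}, so the formula does not hold at 2.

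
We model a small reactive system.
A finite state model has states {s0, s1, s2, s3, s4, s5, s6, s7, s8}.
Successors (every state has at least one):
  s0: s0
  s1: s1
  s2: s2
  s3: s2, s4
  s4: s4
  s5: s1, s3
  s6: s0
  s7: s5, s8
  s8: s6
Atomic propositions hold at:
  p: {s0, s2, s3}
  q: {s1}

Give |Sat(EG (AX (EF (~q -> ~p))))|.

Sat(~q) = {s0, s2, s3, s4, s5, s6, s7, s8}
Sat(~p) = {s1, s4, s5, s6, s7, s8}
Sat(~q -> ~p) = {s1, s4, s5, s6, s7, s8}
EF (~q -> ~p): least fixpoint, start Z0 = {s1, s4, s5, s6, s7, s8}, add states with some successor in Z. Z1 = {s1, s3, s4, s5, s6, s7, s8}; fixed.
Sat(EF (~q -> ~p)) = {s1, s3, s4, s5, s6, s7, s8}
Sat(AX (EF (~q -> ~p))) = {s : every successor in {s1, s3, s4, s5, s6, s7, s8}} = {s1, s4, s5, s7, s8}
EG (AX (EF (~q -> ~p))): greatest fixpoint, start Z0 = {s1, s4, s5, s7, s8}, keep only states in Sat with some successor in Z. Z1 = {s1, s4, s5, s7}; fixed.
Sat(EG (AX (EF (~q -> ~p)))) = {s1, s4, s5, s7}
|Sat(EG (AX (EF (~q -> ~p))))| = |{s1, s4, s5, s7}| = 4.

4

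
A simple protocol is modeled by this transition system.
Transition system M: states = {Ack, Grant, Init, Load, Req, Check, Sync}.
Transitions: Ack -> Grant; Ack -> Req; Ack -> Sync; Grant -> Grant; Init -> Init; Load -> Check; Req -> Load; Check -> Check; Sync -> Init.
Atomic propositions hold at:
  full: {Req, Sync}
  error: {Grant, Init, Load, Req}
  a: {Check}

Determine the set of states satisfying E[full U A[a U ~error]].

{Ack, Check, Sync}

Sat(~error) = {Ack, Check, Sync}
A[a U ~error]: least fixpoint, start Z0 = Sat(~error) = {Ack, Check, Sync}, add states in Sat(a) with every successor in Z. Already a fixed point.
Sat(A[a U ~error]) = {Ack, Check, Sync}
E[full U A[a U ~error]]: least fixpoint, start Z0 = Sat(A[a U ~error]) = {Ack, Check, Sync}, add states in Sat(full) with some successor in Z. Already a fixed point.
Sat(E[full U A[a U ~error]]) = {Ack, Check, Sync}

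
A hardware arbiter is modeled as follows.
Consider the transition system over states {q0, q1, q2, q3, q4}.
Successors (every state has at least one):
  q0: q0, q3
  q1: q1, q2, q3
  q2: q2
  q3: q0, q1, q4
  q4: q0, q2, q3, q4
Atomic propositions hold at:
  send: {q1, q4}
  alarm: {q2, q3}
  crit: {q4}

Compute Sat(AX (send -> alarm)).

{q0, q2}

Sat(send -> alarm) = {q0, q2, q3}
Sat(AX (send -> alarm)) = {s : every successor in {q0, q2, q3}} = {q0, q2}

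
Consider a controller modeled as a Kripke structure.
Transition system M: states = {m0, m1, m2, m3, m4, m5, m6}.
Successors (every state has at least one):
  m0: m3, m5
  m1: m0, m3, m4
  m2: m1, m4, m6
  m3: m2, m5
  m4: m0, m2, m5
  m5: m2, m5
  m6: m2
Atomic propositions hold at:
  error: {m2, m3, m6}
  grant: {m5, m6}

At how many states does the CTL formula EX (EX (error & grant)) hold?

4

Sat(error & grant) = {m6}
Sat(EX (error & grant)) = {s : some successor in {m6}} = {m2}
Sat(EX (EX (error & grant))) = {s : some successor in {m2}} = {m3, m4, m5, m6}
|Sat(EX (EX (error & grant)))| = |{m3, m4, m5, m6}| = 4.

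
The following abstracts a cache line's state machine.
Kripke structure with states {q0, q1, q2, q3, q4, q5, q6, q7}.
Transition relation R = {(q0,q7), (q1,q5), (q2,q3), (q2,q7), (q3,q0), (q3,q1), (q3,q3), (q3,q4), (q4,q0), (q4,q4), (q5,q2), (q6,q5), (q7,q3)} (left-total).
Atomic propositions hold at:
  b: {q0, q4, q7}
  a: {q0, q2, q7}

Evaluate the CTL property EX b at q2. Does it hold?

Yes

Sat(EX b) = {s : some successor in {q0, q4, q7}} = {q0, q2, q3, q4}
q2 ∈ Sat(EX b) = {q0, q2, q3, q4}, so the formula holds at q2.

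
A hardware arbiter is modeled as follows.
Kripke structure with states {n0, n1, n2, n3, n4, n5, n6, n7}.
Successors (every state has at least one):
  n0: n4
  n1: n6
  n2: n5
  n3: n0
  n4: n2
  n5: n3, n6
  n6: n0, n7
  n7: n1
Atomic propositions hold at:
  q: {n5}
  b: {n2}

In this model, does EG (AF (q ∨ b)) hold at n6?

No

Sat(q ∨ b) = {n2, n5}
AF (q ∨ b): least fixpoint, start Z0 = {n2, n5}, add states with every successor in Z. Z1 = {n2, n4, n5}; Z2 = {n0, n2, n4, n5}; Z3 = {n0, n2, n3, n4, n5}; fixed.
Sat(AF (q ∨ b)) = {n0, n2, n3, n4, n5}
EG (AF (q ∨ b)): greatest fixpoint, start Z0 = {n0, n2, n3, n4, n5}, keep only states in Sat with some successor in Z. Already a fixed point.
Sat(EG (AF (q ∨ b))) = {n0, n2, n3, n4, n5}
n6 ∉ Sat(EG (AF (q ∨ b))) = {n0, n2, n3, n4, n5}, so the formula does not hold at n6.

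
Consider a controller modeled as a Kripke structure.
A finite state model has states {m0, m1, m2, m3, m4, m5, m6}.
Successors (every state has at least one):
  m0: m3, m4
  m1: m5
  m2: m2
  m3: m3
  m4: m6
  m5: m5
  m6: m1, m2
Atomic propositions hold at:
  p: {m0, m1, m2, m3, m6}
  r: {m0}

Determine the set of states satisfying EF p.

EF p: least fixpoint, start Z0 = {m0, m1, m2, m3, m6}, add states with some successor in Z. Z1 = {m0, m1, m2, m3, m4, m6}; fixed.
Sat(EF p) = {m0, m1, m2, m3, m4, m6}

{m0, m1, m2, m3, m4, m6}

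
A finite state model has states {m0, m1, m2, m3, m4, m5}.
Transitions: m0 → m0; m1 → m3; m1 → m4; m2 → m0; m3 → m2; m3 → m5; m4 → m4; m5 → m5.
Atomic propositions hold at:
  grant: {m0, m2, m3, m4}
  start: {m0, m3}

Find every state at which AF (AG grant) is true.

{m0, m2, m4}

AG grant: greatest fixpoint, start Z0 = {m0, m2, m3, m4}, keep only states in Sat with every successor in Z. Z1 = {m0, m2, m4}; fixed.
Sat(AG grant) = {m0, m2, m4}
AF (AG grant): least fixpoint, start Z0 = {m0, m2, m4}, add states with every successor in Z. Already a fixed point.
Sat(AF (AG grant)) = {m0, m2, m4}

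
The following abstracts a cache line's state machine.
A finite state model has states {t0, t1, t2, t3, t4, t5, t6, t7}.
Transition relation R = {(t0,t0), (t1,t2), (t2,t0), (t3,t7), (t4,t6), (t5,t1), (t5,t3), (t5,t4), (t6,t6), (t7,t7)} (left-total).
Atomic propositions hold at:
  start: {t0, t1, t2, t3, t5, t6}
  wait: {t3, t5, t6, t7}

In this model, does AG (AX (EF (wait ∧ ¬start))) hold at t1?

No

Sat(¬start) = {t4, t7}
Sat(wait ∧ ¬start) = {t7}
EF (wait ∧ ¬start): least fixpoint, start Z0 = {t7}, add states with some successor in Z. Z1 = {t3, t7}; Z2 = {t3, t5, t7}; fixed.
Sat(EF (wait ∧ ¬start)) = {t3, t5, t7}
Sat(AX (EF (wait ∧ ¬start))) = {s : every successor in {t3, t5, t7}} = {t3, t7}
AG (AX (EF (wait ∧ ¬start))): greatest fixpoint, start Z0 = {t3, t7}, keep only states in Sat with every successor in Z. Already a fixed point.
Sat(AG (AX (EF (wait ∧ ¬start)))) = {t3, t7}
t1 ∉ Sat(AG (AX (EF (wait ∧ ¬start)))) = {t3, t7}, so the formula does not hold at t1.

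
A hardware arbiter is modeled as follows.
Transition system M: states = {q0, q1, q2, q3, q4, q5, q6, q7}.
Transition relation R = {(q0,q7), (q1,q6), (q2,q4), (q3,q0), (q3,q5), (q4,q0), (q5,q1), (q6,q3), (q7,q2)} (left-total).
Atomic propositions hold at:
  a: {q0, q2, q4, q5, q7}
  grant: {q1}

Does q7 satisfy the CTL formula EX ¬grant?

Sat(¬grant) = {q0, q2, q3, q4, q5, q6, q7}
Sat(EX ¬grant) = {s : some successor in {q0, q2, q3, q4, q5, q6, q7}} = {q0, q1, q2, q3, q4, q6, q7}
q7 ∈ Sat(EX ¬grant) = {q0, q1, q2, q3, q4, q6, q7}, so the formula holds at q7.

Yes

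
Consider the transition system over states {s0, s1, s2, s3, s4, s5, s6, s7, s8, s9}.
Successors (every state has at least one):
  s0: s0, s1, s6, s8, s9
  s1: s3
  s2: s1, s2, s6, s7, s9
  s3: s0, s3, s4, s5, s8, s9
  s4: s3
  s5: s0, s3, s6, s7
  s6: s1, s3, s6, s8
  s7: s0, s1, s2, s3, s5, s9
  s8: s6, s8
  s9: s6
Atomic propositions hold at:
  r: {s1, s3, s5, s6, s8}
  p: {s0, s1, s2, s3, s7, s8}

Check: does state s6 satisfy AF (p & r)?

Sat(p & r) = {s1, s3, s8}
AF (p & r): least fixpoint, start Z0 = {s1, s3, s8}, add states with every successor in Z. Z1 = {s1, s3, s4, s8}; fixed.
Sat(AF (p & r)) = {s1, s3, s4, s8}
s6 ∉ Sat(AF (p & r)) = {s1, s3, s4, s8}, so the formula does not hold at s6.

No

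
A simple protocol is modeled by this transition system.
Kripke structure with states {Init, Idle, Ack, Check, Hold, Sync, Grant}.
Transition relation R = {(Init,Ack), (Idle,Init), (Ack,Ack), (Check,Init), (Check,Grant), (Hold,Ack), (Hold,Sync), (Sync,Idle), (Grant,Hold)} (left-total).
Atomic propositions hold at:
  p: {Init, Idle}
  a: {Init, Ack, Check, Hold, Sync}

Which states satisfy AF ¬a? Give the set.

Sat(¬a) = {Idle, Grant}
AF ¬a: least fixpoint, start Z0 = {Idle, Grant}, add states with every successor in Z. Z1 = {Idle, Sync, Grant}; fixed.
Sat(AF ¬a) = {Idle, Sync, Grant}

{Idle, Sync, Grant}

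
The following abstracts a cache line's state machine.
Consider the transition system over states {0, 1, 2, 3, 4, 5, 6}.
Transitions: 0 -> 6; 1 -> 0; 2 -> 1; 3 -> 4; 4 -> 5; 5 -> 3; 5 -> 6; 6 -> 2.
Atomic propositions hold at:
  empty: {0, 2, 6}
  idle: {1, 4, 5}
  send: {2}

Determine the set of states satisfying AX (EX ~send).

{1, 2, 3, 4, 6}

Sat(~send) = {0, 1, 3, 4, 5, 6}
Sat(EX ~send) = {s : some successor in {0, 1, 3, 4, 5, 6}} = {0, 1, 2, 3, 4, 5}
Sat(AX (EX ~send)) = {s : every successor in {0, 1, 2, 3, 4, 5}} = {1, 2, 3, 4, 6}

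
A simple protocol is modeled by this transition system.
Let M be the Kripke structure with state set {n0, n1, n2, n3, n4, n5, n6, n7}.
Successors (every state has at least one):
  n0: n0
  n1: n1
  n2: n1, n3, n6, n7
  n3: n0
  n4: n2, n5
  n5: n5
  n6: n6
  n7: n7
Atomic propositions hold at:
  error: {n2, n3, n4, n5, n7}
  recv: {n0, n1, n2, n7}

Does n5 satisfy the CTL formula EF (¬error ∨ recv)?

Sat(¬error) = {n0, n1, n6}
Sat(¬error ∨ recv) = {n0, n1, n2, n6, n7}
EF (¬error ∨ recv): least fixpoint, start Z0 = {n0, n1, n2, n6, n7}, add states with some successor in Z. Z1 = {n0, n1, n2, n3, n4, n6, n7}; fixed.
Sat(EF (¬error ∨ recv)) = {n0, n1, n2, n3, n4, n6, n7}
n5 ∉ Sat(EF (¬error ∨ recv)) = {n0, n1, n2, n3, n4, n6, n7}, so the formula does not hold at n5.

No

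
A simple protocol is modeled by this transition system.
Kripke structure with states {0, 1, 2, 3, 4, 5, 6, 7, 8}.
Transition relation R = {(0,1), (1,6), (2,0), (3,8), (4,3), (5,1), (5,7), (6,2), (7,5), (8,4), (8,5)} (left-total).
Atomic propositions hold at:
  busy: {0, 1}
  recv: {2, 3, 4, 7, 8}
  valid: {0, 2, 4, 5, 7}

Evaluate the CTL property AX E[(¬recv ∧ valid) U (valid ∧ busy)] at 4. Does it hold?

Sat(¬recv) = {0, 1, 5, 6}
Sat(¬recv ∧ valid) = {0, 5}
Sat(valid ∧ busy) = {0}
E[(¬recv ∧ valid) U (valid ∧ busy)]: least fixpoint, start Z0 = Sat((valid ∧ busy)) = {0}, add states in Sat(¬recv ∧ valid) with some successor in Z. Already a fixed point.
Sat(E[(¬recv ∧ valid) U (valid ∧ busy)]) = {0}
Sat(AX E[(¬recv ∧ valid) U (valid ∧ busy)]) = {s : every successor in {0}} = {2}
4 ∉ Sat(AX E[(¬recv ∧ valid) U (valid ∧ busy)]) = {2}, so the formula does not hold at 4.

No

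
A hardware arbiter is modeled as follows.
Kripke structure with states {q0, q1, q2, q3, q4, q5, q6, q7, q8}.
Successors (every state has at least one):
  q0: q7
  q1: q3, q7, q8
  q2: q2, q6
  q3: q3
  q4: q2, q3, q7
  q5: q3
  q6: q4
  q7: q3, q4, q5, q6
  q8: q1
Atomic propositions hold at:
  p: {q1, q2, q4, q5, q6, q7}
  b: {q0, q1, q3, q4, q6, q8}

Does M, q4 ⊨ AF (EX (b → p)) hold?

Yes

Sat(b → p) = {q1, q2, q4, q5, q6, q7}
Sat(EX (b → p)) = {s : some successor in {q1, q2, q4, q5, q6, q7}} = {q0, q1, q2, q4, q6, q7, q8}
AF (EX (b → p)): least fixpoint, start Z0 = {q0, q1, q2, q4, q6, q7, q8}, add states with every successor in Z. Already a fixed point.
Sat(AF (EX (b → p))) = {q0, q1, q2, q4, q6, q7, q8}
q4 ∈ Sat(AF (EX (b → p))) = {q0, q1, q2, q4, q6, q7, q8}, so the formula holds at q4.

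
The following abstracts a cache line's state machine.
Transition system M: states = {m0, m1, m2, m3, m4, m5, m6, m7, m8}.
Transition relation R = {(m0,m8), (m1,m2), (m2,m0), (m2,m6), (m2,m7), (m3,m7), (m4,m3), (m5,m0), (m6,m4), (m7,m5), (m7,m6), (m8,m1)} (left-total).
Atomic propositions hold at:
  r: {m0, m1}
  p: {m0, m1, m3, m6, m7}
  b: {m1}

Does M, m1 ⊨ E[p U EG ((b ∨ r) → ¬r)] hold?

Yes

Sat(b ∨ r) = {m0, m1}
Sat(¬r) = {m2, m3, m4, m5, m6, m7, m8}
Sat((b ∨ r) → ¬r) = {m2, m3, m4, m5, m6, m7, m8}
EG ((b ∨ r) → ¬r): greatest fixpoint, start Z0 = {m2, m3, m4, m5, m6, m7, m8}, keep only states in Sat with some successor in Z. Z1 = {m2, m3, m4, m6, m7}; fixed.
Sat(EG ((b ∨ r) → ¬r)) = {m2, m3, m4, m6, m7}
E[p U EG ((b ∨ r) → ¬r)]: least fixpoint, start Z0 = Sat(EG ((b ∨ r) → ¬r)) = {m2, m3, m4, m6, m7}, add states in Sat(p) with some successor in Z. Z1 = {m1, m2, m3, m4, m6, m7}; fixed.
Sat(E[p U EG ((b ∨ r) → ¬r)]) = {m1, m2, m3, m4, m6, m7}
m1 ∈ Sat(E[p U EG ((b ∨ r) → ¬r)]) = {m1, m2, m3, m4, m6, m7}, so the formula holds at m1.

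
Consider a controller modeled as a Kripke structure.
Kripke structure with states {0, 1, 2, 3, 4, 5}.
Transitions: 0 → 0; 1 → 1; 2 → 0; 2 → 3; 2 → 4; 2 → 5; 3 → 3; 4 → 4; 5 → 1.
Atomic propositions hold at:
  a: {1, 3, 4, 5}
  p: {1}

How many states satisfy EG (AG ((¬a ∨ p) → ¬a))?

3

Sat(¬a) = {0, 2}
Sat(¬a ∨ p) = {0, 1, 2}
Sat((¬a ∨ p) → ¬a) = {0, 2, 3, 4, 5}
AG ((¬a ∨ p) → ¬a): greatest fixpoint, start Z0 = {0, 2, 3, 4, 5}, keep only states in Sat with every successor in Z. Z1 = {0, 2, 3, 4}; Z2 = {0, 3, 4}; fixed.
Sat(AG ((¬a ∨ p) → ¬a)) = {0, 3, 4}
EG (AG ((¬a ∨ p) → ¬a)): greatest fixpoint, start Z0 = {0, 3, 4}, keep only states in Sat with some successor in Z. Already a fixed point.
Sat(EG (AG ((¬a ∨ p) → ¬a))) = {0, 3, 4}
|Sat(EG (AG ((¬a ∨ p) → ¬a)))| = |{0, 3, 4}| = 3.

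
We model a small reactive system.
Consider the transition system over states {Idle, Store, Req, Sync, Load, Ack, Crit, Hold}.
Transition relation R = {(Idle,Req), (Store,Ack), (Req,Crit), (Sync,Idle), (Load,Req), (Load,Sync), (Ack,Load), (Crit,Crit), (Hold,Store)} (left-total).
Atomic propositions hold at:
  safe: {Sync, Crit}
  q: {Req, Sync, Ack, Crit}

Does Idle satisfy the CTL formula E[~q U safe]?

No

Sat(~q) = {Idle, Store, Load, Hold}
E[~q U safe]: least fixpoint, start Z0 = Sat(safe) = {Sync, Crit}, add states in Sat(~q) with some successor in Z. Z1 = {Sync, Load, Crit}; fixed.
Sat(E[~q U safe]) = {Sync, Load, Crit}
Idle ∉ Sat(E[~q U safe]) = {Sync, Load, Crit}, so the formula does not hold at Idle.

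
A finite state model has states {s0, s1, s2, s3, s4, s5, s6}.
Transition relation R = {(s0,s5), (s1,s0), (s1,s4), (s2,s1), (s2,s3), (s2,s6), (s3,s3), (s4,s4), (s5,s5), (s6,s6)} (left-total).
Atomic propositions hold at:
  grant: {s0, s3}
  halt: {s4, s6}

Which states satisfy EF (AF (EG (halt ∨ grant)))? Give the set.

{s1, s2, s3, s4, s6}

Sat(halt ∨ grant) = {s0, s3, s4, s6}
EG (halt ∨ grant): greatest fixpoint, start Z0 = {s0, s3, s4, s6}, keep only states in Sat with some successor in Z. Z1 = {s3, s4, s6}; fixed.
Sat(EG (halt ∨ grant)) = {s3, s4, s6}
AF (EG (halt ∨ grant)): least fixpoint, start Z0 = {s3, s4, s6}, add states with every successor in Z. Already a fixed point.
Sat(AF (EG (halt ∨ grant))) = {s3, s4, s6}
EF (AF (EG (halt ∨ grant))): least fixpoint, start Z0 = {s3, s4, s6}, add states with some successor in Z. Z1 = {s1, s2, s3, s4, s6}; fixed.
Sat(EF (AF (EG (halt ∨ grant)))) = {s1, s2, s3, s4, s6}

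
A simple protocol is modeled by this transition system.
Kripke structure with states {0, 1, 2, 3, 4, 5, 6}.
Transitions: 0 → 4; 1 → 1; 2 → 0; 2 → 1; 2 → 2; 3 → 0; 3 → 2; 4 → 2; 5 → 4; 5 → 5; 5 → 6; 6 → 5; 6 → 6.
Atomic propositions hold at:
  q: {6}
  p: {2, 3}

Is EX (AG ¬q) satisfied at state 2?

Sat(¬q) = {0, 1, 2, 3, 4, 5}
AG ¬q: greatest fixpoint, start Z0 = {0, 1, 2, 3, 4, 5}, keep only states in Sat with every successor in Z. Z1 = {0, 1, 2, 3, 4}; fixed.
Sat(AG ¬q) = {0, 1, 2, 3, 4}
Sat(EX (AG ¬q)) = {s : some successor in {0, 1, 2, 3, 4}} = {0, 1, 2, 3, 4, 5}
2 ∈ Sat(EX (AG ¬q)) = {0, 1, 2, 3, 4, 5}, so the formula holds at 2.

Yes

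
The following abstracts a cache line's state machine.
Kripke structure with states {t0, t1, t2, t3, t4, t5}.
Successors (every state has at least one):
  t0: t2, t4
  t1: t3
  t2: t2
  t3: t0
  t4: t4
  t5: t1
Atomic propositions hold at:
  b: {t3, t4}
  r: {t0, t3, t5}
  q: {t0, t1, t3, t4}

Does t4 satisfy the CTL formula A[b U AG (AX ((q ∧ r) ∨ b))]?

Yes

Sat(q ∧ r) = {t0, t3}
Sat((q ∧ r) ∨ b) = {t0, t3, t4}
Sat(AX ((q ∧ r) ∨ b)) = {s : every successor in {t0, t3, t4}} = {t1, t3, t4}
AG (AX ((q ∧ r) ∨ b)): greatest fixpoint, start Z0 = {t1, t3, t4}, keep only states in Sat with every successor in Z. Z1 = {t1, t4}; Z2 = {t4}; fixed.
Sat(AG (AX ((q ∧ r) ∨ b))) = {t4}
A[b U AG (AX ((q ∧ r) ∨ b))]: least fixpoint, start Z0 = Sat(AG (AX ((q ∧ r) ∨ b))) = {t4}, add states in Sat(b) with every successor in Z. Already a fixed point.
Sat(A[b U AG (AX ((q ∧ r) ∨ b))]) = {t4}
t4 ∈ Sat(A[b U AG (AX ((q ∧ r) ∨ b))]) = {t4}, so the formula holds at t4.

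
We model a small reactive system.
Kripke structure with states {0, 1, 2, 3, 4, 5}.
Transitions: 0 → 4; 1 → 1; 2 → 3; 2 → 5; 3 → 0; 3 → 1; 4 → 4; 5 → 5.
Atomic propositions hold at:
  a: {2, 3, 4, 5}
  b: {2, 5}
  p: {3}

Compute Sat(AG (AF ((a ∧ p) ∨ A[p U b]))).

{5}

Sat(a ∧ p) = {3}
A[p U b]: least fixpoint, start Z0 = Sat(b) = {2, 5}, add states in Sat(p) with every successor in Z. Already a fixed point.
Sat(A[p U b]) = {2, 5}
Sat((a ∧ p) ∨ A[p U b]) = {2, 3, 5}
AF ((a ∧ p) ∨ A[p U b]): least fixpoint, start Z0 = {2, 3, 5}, add states with every successor in Z. Already a fixed point.
Sat(AF ((a ∧ p) ∨ A[p U b])) = {2, 3, 5}
AG (AF ((a ∧ p) ∨ A[p U b])): greatest fixpoint, start Z0 = {2, 3, 5}, keep only states in Sat with every successor in Z. Z1 = {2, 5}; Z2 = {5}; fixed.
Sat(AG (AF ((a ∧ p) ∨ A[p U b]))) = {5}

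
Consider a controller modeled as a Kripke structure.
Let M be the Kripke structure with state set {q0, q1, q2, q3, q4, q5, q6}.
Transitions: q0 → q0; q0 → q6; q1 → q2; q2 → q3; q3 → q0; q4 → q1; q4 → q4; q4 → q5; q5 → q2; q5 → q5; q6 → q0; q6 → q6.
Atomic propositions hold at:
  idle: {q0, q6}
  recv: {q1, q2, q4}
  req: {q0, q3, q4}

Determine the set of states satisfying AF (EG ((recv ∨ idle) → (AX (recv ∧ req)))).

Sat(recv ∨ idle) = {q0, q1, q2, q4, q6}
Sat(recv ∧ req) = {q4}
Sat(AX (recv ∧ req)) = {s : every successor in {q4}} = ∅
Sat((recv ∨ idle) → (AX (recv ∧ req))) = {q3, q5}
EG ((recv ∨ idle) → (AX (recv ∧ req))): greatest fixpoint, start Z0 = {q3, q5}, keep only states in Sat with some successor in Z. Z1 = {q5}; fixed.
Sat(EG ((recv ∨ idle) → (AX (recv ∧ req)))) = {q5}
AF (EG ((recv ∨ idle) → (AX (recv ∧ req)))): least fixpoint, start Z0 = {q5}, add states with every successor in Z. Already a fixed point.
Sat(AF (EG ((recv ∨ idle) → (AX (recv ∧ req))))) = {q5}

{q5}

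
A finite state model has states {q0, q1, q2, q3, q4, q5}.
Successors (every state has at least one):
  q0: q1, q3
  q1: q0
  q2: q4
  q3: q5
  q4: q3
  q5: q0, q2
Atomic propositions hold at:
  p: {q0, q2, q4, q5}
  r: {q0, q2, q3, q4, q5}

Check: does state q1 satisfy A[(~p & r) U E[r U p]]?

Sat(~p) = {q1, q3}
Sat(~p & r) = {q3}
E[r U p]: least fixpoint, start Z0 = Sat(p) = {q0, q2, q4, q5}, add states in Sat(r) with some successor in Z. Z1 = {q0, q2, q3, q4, q5}; fixed.
Sat(E[r U p]) = {q0, q2, q3, q4, q5}
A[(~p & r) U E[r U p]]: least fixpoint, start Z0 = Sat(E[r U p]) = {q0, q2, q3, q4, q5}, add states in Sat(~p & r) with every successor in Z. Already a fixed point.
Sat(A[(~p & r) U E[r U p]]) = {q0, q2, q3, q4, q5}
q1 ∉ Sat(A[(~p & r) U E[r U p]]) = {q0, q2, q3, q4, q5}, so the formula does not hold at q1.

No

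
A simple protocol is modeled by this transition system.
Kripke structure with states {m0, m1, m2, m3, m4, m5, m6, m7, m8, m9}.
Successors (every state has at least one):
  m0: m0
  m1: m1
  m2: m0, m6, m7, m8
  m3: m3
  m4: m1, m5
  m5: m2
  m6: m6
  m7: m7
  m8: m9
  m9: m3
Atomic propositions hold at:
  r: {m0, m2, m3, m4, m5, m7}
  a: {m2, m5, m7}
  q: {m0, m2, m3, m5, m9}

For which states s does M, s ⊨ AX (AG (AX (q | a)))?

Sat(q | a) = {m0, m2, m3, m5, m7, m9}
Sat(AX (q | a)) = {s : every successor in {m0, m2, m3, m5, m7, m9}} = {m0, m3, m5, m7, m8, m9}
AG (AX (q | a)): greatest fixpoint, start Z0 = {m0, m3, m5, m7, m8, m9}, keep only states in Sat with every successor in Z. Z1 = {m0, m3, m7, m8, m9}; fixed.
Sat(AG (AX (q | a))) = {m0, m3, m7, m8, m9}
Sat(AX (AG (AX (q | a)))) = {s : every successor in {m0, m3, m7, m8, m9}} = {m0, m3, m7, m8, m9}

{m0, m3, m7, m8, m9}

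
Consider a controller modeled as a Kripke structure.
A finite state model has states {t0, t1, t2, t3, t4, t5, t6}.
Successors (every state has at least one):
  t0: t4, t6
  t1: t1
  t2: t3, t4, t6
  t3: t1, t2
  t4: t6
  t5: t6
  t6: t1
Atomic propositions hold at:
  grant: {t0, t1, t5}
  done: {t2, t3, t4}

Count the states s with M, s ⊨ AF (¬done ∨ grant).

Sat(¬done) = {t0, t1, t5, t6}
Sat(¬done ∨ grant) = {t0, t1, t5, t6}
AF (¬done ∨ grant): least fixpoint, start Z0 = {t0, t1, t5, t6}, add states with every successor in Z. Z1 = {t0, t1, t4, t5, t6}; fixed.
Sat(AF (¬done ∨ grant)) = {t0, t1, t4, t5, t6}
|Sat(AF (¬done ∨ grant))| = |{t0, t1, t4, t5, t6}| = 5.

5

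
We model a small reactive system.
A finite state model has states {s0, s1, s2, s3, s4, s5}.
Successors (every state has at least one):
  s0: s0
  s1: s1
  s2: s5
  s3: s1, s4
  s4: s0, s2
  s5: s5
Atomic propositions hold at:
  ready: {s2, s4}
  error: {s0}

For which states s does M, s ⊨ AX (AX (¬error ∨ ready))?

{s1, s2, s5}

Sat(¬error) = {s1, s2, s3, s4, s5}
Sat(¬error ∨ ready) = {s1, s2, s3, s4, s5}
Sat(AX (¬error ∨ ready)) = {s : every successor in {s1, s2, s3, s4, s5}} = {s1, s2, s3, s5}
Sat(AX (AX (¬error ∨ ready))) = {s : every successor in {s1, s2, s3, s5}} = {s1, s2, s5}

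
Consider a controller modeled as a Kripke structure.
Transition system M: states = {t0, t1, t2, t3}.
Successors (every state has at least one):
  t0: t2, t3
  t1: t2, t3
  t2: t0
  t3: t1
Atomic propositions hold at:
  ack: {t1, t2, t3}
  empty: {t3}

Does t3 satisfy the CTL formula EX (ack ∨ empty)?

Yes

Sat(ack ∨ empty) = {t1, t2, t3}
Sat(EX (ack ∨ empty)) = {s : some successor in {t1, t2, t3}} = {t0, t1, t3}
t3 ∈ Sat(EX (ack ∨ empty)) = {t0, t1, t3}, so the formula holds at t3.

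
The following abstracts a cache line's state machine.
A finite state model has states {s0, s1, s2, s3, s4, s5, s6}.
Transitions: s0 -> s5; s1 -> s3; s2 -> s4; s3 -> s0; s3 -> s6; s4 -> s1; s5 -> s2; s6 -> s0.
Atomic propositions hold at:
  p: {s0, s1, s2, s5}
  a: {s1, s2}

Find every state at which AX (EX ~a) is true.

{s1, s3, s4, s5, s6}

Sat(~a) = {s0, s3, s4, s5, s6}
Sat(EX ~a) = {s : some successor in {s0, s3, s4, s5, s6}} = {s0, s1, s2, s3, s6}
Sat(AX (EX ~a)) = {s : every successor in {s0, s1, s2, s3, s6}} = {s1, s3, s4, s5, s6}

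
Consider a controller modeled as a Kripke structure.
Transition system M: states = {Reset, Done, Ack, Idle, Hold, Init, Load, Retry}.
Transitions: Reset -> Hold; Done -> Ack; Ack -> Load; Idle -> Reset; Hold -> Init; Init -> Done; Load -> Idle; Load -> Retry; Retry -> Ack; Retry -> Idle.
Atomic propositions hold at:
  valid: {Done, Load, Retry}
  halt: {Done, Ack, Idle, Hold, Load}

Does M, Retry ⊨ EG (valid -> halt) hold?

Sat(valid -> halt) = {Reset, Done, Ack, Idle, Hold, Init, Load}
EG (valid -> halt): greatest fixpoint, start Z0 = {Reset, Done, Ack, Idle, Hold, Init, Load}, keep only states in Sat with some successor in Z. Already a fixed point.
Sat(EG (valid -> halt)) = {Reset, Done, Ack, Idle, Hold, Init, Load}
Retry ∉ Sat(EG (valid -> halt)) = {Reset, Done, Ack, Idle, Hold, Init, Load}, so the formula does not hold at Retry.

No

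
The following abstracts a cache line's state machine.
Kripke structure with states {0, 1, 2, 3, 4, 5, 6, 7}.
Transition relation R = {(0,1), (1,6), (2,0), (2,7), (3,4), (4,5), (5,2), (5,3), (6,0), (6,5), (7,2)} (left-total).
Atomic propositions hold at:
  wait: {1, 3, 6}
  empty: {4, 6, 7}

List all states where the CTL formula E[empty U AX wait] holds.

{0, 1, 6}

Sat(AX wait) = {s : every successor in {1, 3, 6}} = {0, 1}
E[empty U AX wait]: least fixpoint, start Z0 = Sat(AX wait) = {0, 1}, add states in Sat(empty) with some successor in Z. Z1 = {0, 1, 6}; fixed.
Sat(E[empty U AX wait]) = {0, 1, 6}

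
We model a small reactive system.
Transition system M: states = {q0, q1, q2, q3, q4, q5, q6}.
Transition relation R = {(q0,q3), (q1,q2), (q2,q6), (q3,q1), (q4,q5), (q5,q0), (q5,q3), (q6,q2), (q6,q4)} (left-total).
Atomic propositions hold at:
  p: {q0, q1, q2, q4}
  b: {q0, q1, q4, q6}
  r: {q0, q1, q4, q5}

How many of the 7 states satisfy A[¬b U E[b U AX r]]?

Sat(¬b) = {q2, q3, q5}
Sat(AX r) = {s : every successor in {q0, q1, q4, q5}} = {q3, q4}
E[b U AX r]: least fixpoint, start Z0 = Sat(AX r) = {q3, q4}, add states in Sat(b) with some successor in Z. Z1 = {q0, q3, q4, q6}; fixed.
Sat(E[b U AX r]) = {q0, q3, q4, q6}
A[¬b U E[b U AX r]]: least fixpoint, start Z0 = Sat(E[b U AX r]) = {q0, q3, q4, q6}, add states in Sat(¬b) with every successor in Z. Z1 = {q0, q2, q3, q4, q5, q6}; fixed.
Sat(A[¬b U E[b U AX r]]) = {q0, q2, q3, q4, q5, q6}
|Sat(A[¬b U E[b U AX r]])| = |{q0, q2, q3, q4, q5, q6}| = 6.

6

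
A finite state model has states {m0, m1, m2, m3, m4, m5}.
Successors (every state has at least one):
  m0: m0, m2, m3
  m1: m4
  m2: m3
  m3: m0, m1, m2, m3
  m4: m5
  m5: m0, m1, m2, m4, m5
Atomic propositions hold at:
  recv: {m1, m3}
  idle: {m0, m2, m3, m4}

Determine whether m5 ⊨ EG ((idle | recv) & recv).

Sat(idle | recv) = {m0, m1, m2, m3, m4}
Sat((idle | recv) & recv) = {m1, m3}
EG ((idle | recv) & recv): greatest fixpoint, start Z0 = {m1, m3}, keep only states in Sat with some successor in Z. Z1 = {m3}; fixed.
Sat(EG ((idle | recv) & recv)) = {m3}
m5 ∉ Sat(EG ((idle | recv) & recv)) = {m3}, so the formula does not hold at m5.

No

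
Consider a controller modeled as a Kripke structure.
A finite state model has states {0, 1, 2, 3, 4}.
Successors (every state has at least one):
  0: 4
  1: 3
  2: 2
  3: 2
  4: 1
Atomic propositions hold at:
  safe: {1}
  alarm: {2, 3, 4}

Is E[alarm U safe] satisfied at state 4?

Yes

E[alarm U safe]: least fixpoint, start Z0 = Sat(safe) = {1}, add states in Sat(alarm) with some successor in Z. Z1 = {1, 4}; fixed.
Sat(E[alarm U safe]) = {1, 4}
4 ∈ Sat(E[alarm U safe]) = {1, 4}, so the formula holds at 4.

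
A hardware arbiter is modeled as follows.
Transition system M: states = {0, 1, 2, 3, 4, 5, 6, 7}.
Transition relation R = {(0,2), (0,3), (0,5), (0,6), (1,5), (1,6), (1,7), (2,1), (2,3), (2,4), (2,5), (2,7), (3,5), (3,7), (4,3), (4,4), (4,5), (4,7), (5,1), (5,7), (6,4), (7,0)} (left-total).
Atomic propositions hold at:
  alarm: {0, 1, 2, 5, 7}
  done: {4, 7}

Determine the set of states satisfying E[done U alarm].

{0, 1, 2, 4, 5, 7}

E[done U alarm]: least fixpoint, start Z0 = Sat(alarm) = {0, 1, 2, 5, 7}, add states in Sat(done) with some successor in Z. Z1 = {0, 1, 2, 4, 5, 7}; fixed.
Sat(E[done U alarm]) = {0, 1, 2, 4, 5, 7}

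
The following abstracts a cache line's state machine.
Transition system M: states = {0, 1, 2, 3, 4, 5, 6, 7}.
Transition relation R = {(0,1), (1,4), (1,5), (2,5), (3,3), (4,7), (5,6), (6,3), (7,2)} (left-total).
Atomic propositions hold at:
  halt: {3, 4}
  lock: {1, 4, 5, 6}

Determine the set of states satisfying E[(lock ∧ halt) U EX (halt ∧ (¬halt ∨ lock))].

{1}

Sat(lock ∧ halt) = {4}
Sat(¬halt) = {0, 1, 2, 5, 6, 7}
Sat(¬halt ∨ lock) = {0, 1, 2, 4, 5, 6, 7}
Sat(halt ∧ (¬halt ∨ lock)) = {4}
Sat(EX (halt ∧ (¬halt ∨ lock))) = {s : some successor in {4}} = {1}
E[(lock ∧ halt) U EX (halt ∧ (¬halt ∨ lock))]: least fixpoint, start Z0 = Sat(EX (halt ∧ (¬halt ∨ lock))) = {1}, add states in Sat(lock ∧ halt) with some successor in Z. Already a fixed point.
Sat(E[(lock ∧ halt) U EX (halt ∧ (¬halt ∨ lock))]) = {1}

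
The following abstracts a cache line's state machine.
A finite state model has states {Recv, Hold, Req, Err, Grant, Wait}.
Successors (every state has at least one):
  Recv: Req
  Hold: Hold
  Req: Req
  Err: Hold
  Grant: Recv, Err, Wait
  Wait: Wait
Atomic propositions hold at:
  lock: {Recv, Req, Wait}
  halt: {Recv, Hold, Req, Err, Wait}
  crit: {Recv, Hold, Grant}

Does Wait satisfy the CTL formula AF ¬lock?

Sat(¬lock) = {Hold, Err, Grant}
AF ¬lock: least fixpoint, start Z0 = {Hold, Err, Grant}, add states with every successor in Z. Already a fixed point.
Sat(AF ¬lock) = {Hold, Err, Grant}
Wait ∉ Sat(AF ¬lock) = {Hold, Err, Grant}, so the formula does not hold at Wait.

No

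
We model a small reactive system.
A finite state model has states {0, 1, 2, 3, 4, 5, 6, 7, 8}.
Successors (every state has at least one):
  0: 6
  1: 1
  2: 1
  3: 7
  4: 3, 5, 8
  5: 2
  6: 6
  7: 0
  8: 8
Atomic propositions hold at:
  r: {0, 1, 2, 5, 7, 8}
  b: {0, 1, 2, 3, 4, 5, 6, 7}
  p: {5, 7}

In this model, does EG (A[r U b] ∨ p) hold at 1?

Yes

A[r U b]: least fixpoint, start Z0 = Sat(b) = {0, 1, 2, 3, 4, 5, 6, 7}, add states in Sat(r) with every successor in Z. Already a fixed point.
Sat(A[r U b]) = {0, 1, 2, 3, 4, 5, 6, 7}
Sat(A[r U b] ∨ p) = {0, 1, 2, 3, 4, 5, 6, 7}
EG (A[r U b] ∨ p): greatest fixpoint, start Z0 = {0, 1, 2, 3, 4, 5, 6, 7}, keep only states in Sat with some successor in Z. Already a fixed point.
Sat(EG (A[r U b] ∨ p)) = {0, 1, 2, 3, 4, 5, 6, 7}
1 ∈ Sat(EG (A[r U b] ∨ p)) = {0, 1, 2, 3, 4, 5, 6, 7}, so the formula holds at 1.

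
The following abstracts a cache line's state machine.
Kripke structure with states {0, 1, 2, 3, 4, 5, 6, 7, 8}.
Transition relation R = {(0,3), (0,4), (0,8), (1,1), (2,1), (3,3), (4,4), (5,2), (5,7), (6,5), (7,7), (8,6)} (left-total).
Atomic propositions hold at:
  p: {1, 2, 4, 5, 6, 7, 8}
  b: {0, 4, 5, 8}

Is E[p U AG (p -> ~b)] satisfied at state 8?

Yes

Sat(~b) = {1, 2, 3, 6, 7}
Sat(p -> ~b) = {0, 1, 2, 3, 6, 7}
AG (p -> ~b): greatest fixpoint, start Z0 = {0, 1, 2, 3, 6, 7}, keep only states in Sat with every successor in Z. Z1 = {1, 2, 3, 7}; fixed.
Sat(AG (p -> ~b)) = {1, 2, 3, 7}
E[p U AG (p -> ~b)]: least fixpoint, start Z0 = Sat(AG (p -> ~b)) = {1, 2, 3, 7}, add states in Sat(p) with some successor in Z. Z1 = {1, 2, 3, 5, 7}; Z2 = {1, 2, 3, 5, 6, 7}; Z3 = {1, 2, 3, 5, 6, 7, 8}; fixed.
Sat(E[p U AG (p -> ~b)]) = {1, 2, 3, 5, 6, 7, 8}
8 ∈ Sat(E[p U AG (p -> ~b)]) = {1, 2, 3, 5, 6, 7, 8}, so the formula holds at 8.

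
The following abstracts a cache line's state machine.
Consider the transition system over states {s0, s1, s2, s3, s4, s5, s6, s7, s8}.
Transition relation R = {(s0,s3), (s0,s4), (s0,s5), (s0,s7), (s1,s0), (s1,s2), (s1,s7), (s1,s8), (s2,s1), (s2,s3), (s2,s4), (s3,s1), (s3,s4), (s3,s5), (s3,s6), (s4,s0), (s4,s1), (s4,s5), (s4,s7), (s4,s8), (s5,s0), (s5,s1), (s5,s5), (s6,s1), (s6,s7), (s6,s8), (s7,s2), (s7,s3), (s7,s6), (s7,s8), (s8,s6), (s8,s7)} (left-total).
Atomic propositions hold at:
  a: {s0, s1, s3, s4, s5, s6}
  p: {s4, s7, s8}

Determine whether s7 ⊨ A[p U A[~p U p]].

Yes

Sat(~p) = {s0, s1, s2, s3, s5, s6}
A[~p U p]: least fixpoint, start Z0 = Sat(p) = {s4, s7, s8}, add states in Sat(~p) with every successor in Z. Already a fixed point.
Sat(A[~p U p]) = {s4, s7, s8}
A[p U A[~p U p]]: least fixpoint, start Z0 = Sat(A[~p U p]) = {s4, s7, s8}, add states in Sat(p) with every successor in Z. Already a fixed point.
Sat(A[p U A[~p U p]]) = {s4, s7, s8}
s7 ∈ Sat(A[p U A[~p U p]]) = {s4, s7, s8}, so the formula holds at s7.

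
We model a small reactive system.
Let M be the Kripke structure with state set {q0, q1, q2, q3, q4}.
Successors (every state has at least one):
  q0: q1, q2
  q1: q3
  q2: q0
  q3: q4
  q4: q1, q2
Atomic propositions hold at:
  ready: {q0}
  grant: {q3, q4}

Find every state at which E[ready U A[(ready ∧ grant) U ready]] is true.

Sat(ready ∧ grant) = ∅
A[(ready ∧ grant) U ready]: least fixpoint, start Z0 = Sat(ready) = {q0}, add states in Sat(ready ∧ grant) with every successor in Z. Already a fixed point.
Sat(A[(ready ∧ grant) U ready]) = {q0}
E[ready U A[(ready ∧ grant) U ready]]: least fixpoint, start Z0 = Sat(A[(ready ∧ grant) U ready]) = {q0}, add states in Sat(ready) with some successor in Z. Already a fixed point.
Sat(E[ready U A[(ready ∧ grant) U ready]]) = {q0}

{q0}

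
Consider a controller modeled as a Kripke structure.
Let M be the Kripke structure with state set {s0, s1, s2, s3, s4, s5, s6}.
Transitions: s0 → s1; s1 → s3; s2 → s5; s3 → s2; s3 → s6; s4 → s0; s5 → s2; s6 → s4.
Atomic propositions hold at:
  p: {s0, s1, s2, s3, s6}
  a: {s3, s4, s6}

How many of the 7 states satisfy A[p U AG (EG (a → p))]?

Sat(a → p) = {s0, s1, s2, s3, s5, s6}
EG (a → p): greatest fixpoint, start Z0 = {s0, s1, s2, s3, s5, s6}, keep only states in Sat with some successor in Z. Z1 = {s0, s1, s2, s3, s5}; fixed.
Sat(EG (a → p)) = {s0, s1, s2, s3, s5}
AG (EG (a → p)): greatest fixpoint, start Z0 = {s0, s1, s2, s3, s5}, keep only states in Sat with every successor in Z. Z1 = {s0, s1, s2, s5}; Z2 = {s0, s2, s5}; Z3 = {s2, s5}; fixed.
Sat(AG (EG (a → p))) = {s2, s5}
A[p U AG (EG (a → p))]: least fixpoint, start Z0 = Sat(AG (EG (a → p))) = {s2, s5}, add states in Sat(p) with every successor in Z. Already a fixed point.
Sat(A[p U AG (EG (a → p))]) = {s2, s5}
|Sat(A[p U AG (EG (a → p))])| = |{s2, s5}| = 2.

2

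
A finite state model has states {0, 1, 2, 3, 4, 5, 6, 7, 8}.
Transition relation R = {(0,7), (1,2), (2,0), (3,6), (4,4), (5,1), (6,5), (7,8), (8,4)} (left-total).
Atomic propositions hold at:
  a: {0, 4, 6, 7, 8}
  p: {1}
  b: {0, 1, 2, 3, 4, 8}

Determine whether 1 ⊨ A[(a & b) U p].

Yes

Sat(a & b) = {0, 4, 8}
A[(a & b) U p]: least fixpoint, start Z0 = Sat(p) = {1}, add states in Sat(a & b) with every successor in Z. Already a fixed point.
Sat(A[(a & b) U p]) = {1}
1 ∈ Sat(A[(a & b) U p]) = {1}, so the formula holds at 1.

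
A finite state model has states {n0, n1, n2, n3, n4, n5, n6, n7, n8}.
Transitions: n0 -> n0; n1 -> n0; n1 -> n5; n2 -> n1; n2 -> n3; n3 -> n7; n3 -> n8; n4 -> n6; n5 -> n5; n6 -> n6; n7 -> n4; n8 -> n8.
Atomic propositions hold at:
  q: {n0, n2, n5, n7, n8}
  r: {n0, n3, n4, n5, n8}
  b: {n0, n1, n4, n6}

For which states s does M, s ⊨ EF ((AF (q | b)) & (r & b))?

{n0, n1, n2, n3, n4, n7}

Sat(q | b) = {n0, n1, n2, n4, n5, n6, n7, n8}
AF (q | b): least fixpoint, start Z0 = {n0, n1, n2, n4, n5, n6, n7, n8}, add states with every successor in Z. Z1 = {n0, n1, n2, n3, n4, n5, n6, n7, n8}; fixed.
Sat(AF (q | b)) = {n0, n1, n2, n3, n4, n5, n6, n7, n8}
Sat(r & b) = {n0, n4}
Sat((AF (q | b)) & (r & b)) = {n0, n4}
EF ((AF (q | b)) & (r & b)): least fixpoint, start Z0 = {n0, n4}, add states with some successor in Z. Z1 = {n0, n1, n4, n7}; Z2 = {n0, n1, n2, n3, n4, n7}; fixed.
Sat(EF ((AF (q | b)) & (r & b))) = {n0, n1, n2, n3, n4, n7}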